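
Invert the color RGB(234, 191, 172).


Invert: (255-R, 255-G, 255-B)
R: 255-234 = 21
G: 255-191 = 64
B: 255-172 = 83
= RGB(21, 64, 83)


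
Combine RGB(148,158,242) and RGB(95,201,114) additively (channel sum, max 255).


Additive: each channel = min(255, C₁+C₂)
R: 148+95 = 243 → 243
G: 158+201 = 359 → 255
B: 242+114 = 356 → 255
= RGB(243, 255, 255)


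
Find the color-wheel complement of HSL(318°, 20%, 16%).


Complement = opposite side of color wheel = hue + 180°
H' = (318 + 180) mod 360 = 138°
S and L unchanged.
= HSL(138°, 20%, 16%)


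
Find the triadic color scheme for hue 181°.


Triadic: equally spaced at 120° intervals
H1 = 181°
H2 = (181 + 120) mod 360 = 301°
H3 = (181 + 240) mod 360 = 61°
Triadic = 181°, 301°, 61°


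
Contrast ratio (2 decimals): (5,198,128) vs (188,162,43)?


Linearize each sRGB channel c=v/255: c/12.92 if c ≤ 0.04045 else ((c+0.055)/1.055)^2.4
L = 0.2126×R_lin + 0.7152×G_lin + 0.0722×B_lin
Color 1 (5,198,128):
  R=5: 5/255≈0.0196 ≤ 0.04045 → 0.0196/12.92 ≈ 0.00152
  G=198: 198/255≈0.7765 > 0.04045 → ((0.7765+0.055)/1.055)^2.4 ≈ 0.56471
  B=128: 128/255≈0.5020 > 0.04045 → ((0.5020+0.055)/1.055)^2.4 ≈ 0.21586
  L1 = 0.2126×0.00152 + 0.7152×0.56471 + 0.0722×0.21586 ≈ 0.41979
Color 2 (188,162,43):
  R=188: 188/255≈0.7373 > 0.04045 → ((0.7373+0.055)/1.055)^2.4 ≈ 0.50289
  G=162: 162/255≈0.6353 > 0.04045 → ((0.6353+0.055)/1.055)^2.4 ≈ 0.36131
  B=43: 43/255≈0.1686 > 0.04045 → ((0.1686+0.055)/1.055)^2.4 ≈ 0.02416
  L2 = 0.2126×0.50289 + 0.7152×0.36131 + 0.0722×0.02416 ≈ 0.36706
Lighter = 0.41979, Darker = 0.36706
Ratio = (L_lighter + 0.05) / (L_darker + 0.05)
Ratio = (0.41979 + 0.05) / (0.36706 + 0.05) = 0.46979 / 0.41706 ≈ 1.1264
Ratio ≈ 1.13:1


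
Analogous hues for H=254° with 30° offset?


Base hue: 254°
Left analog: (254 - 30) mod 360 = 224°
Right analog: (254 + 30) mod 360 = 284°
Analogous hues = 224° and 284°


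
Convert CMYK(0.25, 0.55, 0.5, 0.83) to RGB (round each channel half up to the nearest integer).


R = 255 × (1-C) × (1-K) = 255 × 0.75 × 0.17 = 32.5125 → 33
G = 255 × (1-M) × (1-K) = 255 × 0.45 × 0.17 = 19.5075 → 20
B = 255 × (1-Y) × (1-K) = 255 × 0.50 × 0.17 = 21.675 → 22
= RGB(33, 20, 22)


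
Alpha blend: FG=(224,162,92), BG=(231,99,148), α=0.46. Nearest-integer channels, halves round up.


C = α×F + (1-α)×B, with 1-α = 0.54
R: 0.46×224 + 0.54×231 = 103.04 + 124.74 = 227.78 → 228
G: 0.46×162 + 0.54×99 = 74.52 + 53.46 = 127.98 → 128
B: 0.46×92 + 0.54×148 = 42.32 + 79.92 = 122.24 → 122
= RGB(228, 128, 122)


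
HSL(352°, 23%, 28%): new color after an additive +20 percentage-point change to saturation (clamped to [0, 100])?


Original S = 23%
Adjustment = +20 percentage points
New S = 23 + (20) = 43
Clamp to [0, 100] → 43
= HSL(352°, 43%, 28%)


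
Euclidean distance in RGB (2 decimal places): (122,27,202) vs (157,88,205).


d = √[(R₁-R₂)² + (G₁-G₂)² + (B₁-B₂)²]
d = √[(122-157)² + (27-88)² + (202-205)²]
d = √[1225 + 3721 + 9]
d = √4955
d ≈ 70.39


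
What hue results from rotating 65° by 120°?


New hue = (H + rotation) mod 360
New hue = (65 + 120) mod 360
= 185 mod 360
= 185°


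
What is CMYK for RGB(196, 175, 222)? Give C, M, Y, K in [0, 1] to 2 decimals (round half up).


R'=196/255≈0.7686, G'=175/255≈0.6863, B'=222/255≈0.8706
K = 1 - max(R',G',B') = 1 - 222/255 = 33/255 = 0.12941… → 0.13
(1-R'-K)/(1-K) simplifies to (max-R)/max with max = 222:
C = (222-196)/222 = 26/222 = 0.11711… → 0.12
M = (222-175)/222 = 47/222 = 0.21171… → 0.21
Y = (222-222)/222 = 0/222 = 0 → 0.00
= CMYK(0.12, 0.21, 0.00, 0.13)


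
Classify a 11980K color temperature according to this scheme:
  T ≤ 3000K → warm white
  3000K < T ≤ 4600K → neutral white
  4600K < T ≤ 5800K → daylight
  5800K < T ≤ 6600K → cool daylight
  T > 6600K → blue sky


Temperature: 11980K
11980K > 6600K → blue sky
Classification: blue sky


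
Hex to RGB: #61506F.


61 → 97 (R)
50 → 80 (G)
6F → 111 (B)
= RGB(97, 80, 111)


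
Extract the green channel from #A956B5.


Color: #A956B5
R = A9 = 169
G = 56 = 86
B = B5 = 181
Green = 86


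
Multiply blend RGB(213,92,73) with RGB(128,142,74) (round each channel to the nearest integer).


Multiply: C = A×B/255, rounded to nearest integer
R: 213×128/255 = 27264/255 ≈ 106.918 → 107
G: 92×142/255 = 13064/255 ≈ 51.231 → 51
B: 73×74/255 = 5402/255 ≈ 21.184 → 21
= RGB(107, 51, 21)


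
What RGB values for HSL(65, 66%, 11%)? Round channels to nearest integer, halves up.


H=65°, S=0.66, L=0.11
C = (1-|2L-1|)×S = (1-|-0.78|)×0.66 = 0.1452
H' = H/60 = 65/60 ≈ 1.0833; X = C×(1-|H' mod 2 - 1|) = 0.1331
m = L - C/2 = 0.11 - 0.0726 = 0.0374
Sector ⌊H'⌋ = 1 → (R',G',B') = (0.1331, 0.1452, 0.0)
RGB = ((R'+m)×255, (G'+m)×255, (B'+m)×255) = (43.4775, 46.563, 9.537)
Round half up → RGB(43, 47, 10)


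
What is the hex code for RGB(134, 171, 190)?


R = 134 → 86 (hex)
G = 171 → AB (hex)
B = 190 → BE (hex)
Hex = #86ABBE


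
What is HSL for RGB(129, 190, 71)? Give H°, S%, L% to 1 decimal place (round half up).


Normalize: R'=129/255≈0.5059, G'=190/255≈0.7451, B'=71/255≈0.2784
Max=190/255, Min=71/255, Δ=Max-Min=119/255
L = (Max+Min)/2 = (190+71)/510 = 261/510 = 0.51176… → L = 51.2%
L > 0.5 → S = Δ/(2-Max-Min) = 119/(510-190-71) = 119/249 = 0.47791… → S = 47.8%
(the 1/255 factors cancel in S and H, so raw channel differences can be used)
Max is G' → H = 60 × ((B-R)/Δ + 2) = 60 × ((71-129)/119 + 2)
  -58/119 + 2 = -0.4873… + 2 = 1.5126…
  H = 60 × 1.5126… = 90.756…° → H = 90.8°
= HSL(90.8°, 47.8%, 51.2%)


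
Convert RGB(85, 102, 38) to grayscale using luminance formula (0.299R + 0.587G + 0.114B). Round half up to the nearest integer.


Gray = 0.299×R + 0.587×G + 0.114×B
Gray = 0.299×85 + 0.587×102 + 0.114×38
Gray = 25.415 + 59.874 + 4.332
Gray = 89.621 → round half up → 90
Gray = 90


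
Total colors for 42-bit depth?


Colors = 2^bits = 2^42
= 4,398,046,511,104 colors


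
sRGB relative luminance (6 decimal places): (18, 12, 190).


Linearize each channel (sRGB transfer function): c = v/255; c_lin = c/12.92 if c ≤ 0.04045, else ((c+0.055)/1.055)^2.4
  R: 18/255 ≈ 0.070588 > 0.04045 → ((0.070588+0.055)/1.055)^2.4 ≈ 0.006049
  G: 12/255 ≈ 0.047059 > 0.04045 → ((0.047059+0.055)/1.055)^2.4 ≈ 0.003677
  B: 190/255 ≈ 0.745098 > 0.04045 → ((0.745098+0.055)/1.055)^2.4 ≈ 0.514918
R_lin = 0.006049, G_lin = 0.003677, B_lin = 0.514918
L = 0.2126×R + 0.7152×G + 0.0722×B
L = 0.2126×0.006049 + 0.7152×0.003677 + 0.0722×0.514918
L ≈ 0.041092


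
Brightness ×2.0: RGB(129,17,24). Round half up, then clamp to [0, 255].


Multiply each channel by 2.0, round half up, clamp to [0, 255]
R: 129×2.0 = 258 → clamp → 255
G: 17×2.0 = 34
B: 24×2.0 = 48
= RGB(255, 34, 48)


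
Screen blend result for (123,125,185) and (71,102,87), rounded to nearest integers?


Screen: C = 255 - (255-A)×(255-B)/255, rounded to nearest integer
R: 255 - (255-123)×(255-71)/255 = 255 - 24288/255 ≈ 255 - 95.247 = 159.753 → 160
G: 255 - (255-125)×(255-102)/255 = 255 - 19890/255 ≈ 255 - 78.000 = 177.000 → 177
B: 255 - (255-185)×(255-87)/255 = 255 - 11760/255 ≈ 255 - 46.118 = 208.882 → 209
= RGB(160, 177, 209)


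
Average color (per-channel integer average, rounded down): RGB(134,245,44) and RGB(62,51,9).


Midpoint: each channel = ⌊(C₁+C₂)/2⌋
R: ⌊(134+62)/2⌋ = 98
G: ⌊(245+51)/2⌋ = 148
B: ⌊(44+9)/2⌋ = 26
= RGB(98, 148, 26)


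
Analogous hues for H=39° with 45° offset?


Base hue: 39°
Left analog: (39 - 45) mod 360 = 354°
Right analog: (39 + 45) mod 360 = 84°
Analogous hues = 354° and 84°


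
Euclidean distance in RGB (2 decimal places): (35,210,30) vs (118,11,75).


d = √[(R₁-R₂)² + (G₁-G₂)² + (B₁-B₂)²]
d = √[(35-118)² + (210-11)² + (30-75)²]
d = √[6889 + 39601 + 2025]
d = √48515
d ≈ 220.26


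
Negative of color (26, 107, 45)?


Invert: (255-R, 255-G, 255-B)
R: 255-26 = 229
G: 255-107 = 148
B: 255-45 = 210
= RGB(229, 148, 210)


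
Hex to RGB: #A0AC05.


A0 → 160 (R)
AC → 172 (G)
05 → 5 (B)
= RGB(160, 172, 5)


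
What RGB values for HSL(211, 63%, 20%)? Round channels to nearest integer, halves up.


H=211°, S=0.63, L=0.20
C = (1-|2L-1|)×S = (1-|-0.60|)×0.63 = 0.252
H' = H/60 = 211/60 ≈ 3.5167; X = C×(1-|H' mod 2 - 1|) = 0.1218
m = L - C/2 = 0.20 - 0.126 = 0.074
Sector ⌊H'⌋ = 3 → (R',G',B') = (0.0, 0.1218, 0.252)
RGB = ((R'+m)×255, (G'+m)×255, (B'+m)×255) = (18.87, 49.929, 83.13)
Round half up → RGB(19, 50, 83)


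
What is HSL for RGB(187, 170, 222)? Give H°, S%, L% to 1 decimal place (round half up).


Normalize: R'=187/255≈0.7333, G'=170/255≈0.6667, B'=222/255≈0.8706
Max=222/255, Min=170/255, Δ=Max-Min=52/255
L = (Max+Min)/2 = (222+170)/510 = 392/510 = 0.76862… → L = 76.9%
L > 0.5 → S = Δ/(2-Max-Min) = 52/(510-222-170) = 52/118 = 0.44067… → S = 44.1%
(the 1/255 factors cancel in S and H, so raw channel differences can be used)
Max is B' → H = 60 × ((R-G)/Δ + 4) = 60 × ((187-170)/52 + 4)
  17/52 + 4 = 0.3269… + 4 = 4.3269…
  H = 60 × 4.3269… = 259.615…° → H = 259.6°
= HSL(259.6°, 44.1%, 76.9%)


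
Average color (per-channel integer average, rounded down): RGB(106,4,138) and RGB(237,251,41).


Midpoint: each channel = ⌊(C₁+C₂)/2⌋
R: ⌊(106+237)/2⌋ = 171
G: ⌊(4+251)/2⌋ = 127
B: ⌊(138+41)/2⌋ = 89
= RGB(171, 127, 89)


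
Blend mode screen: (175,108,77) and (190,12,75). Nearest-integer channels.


Screen: C = 255 - (255-A)×(255-B)/255, rounded to nearest integer
R: 255 - (255-175)×(255-190)/255 = 255 - 5200/255 ≈ 255 - 20.392 = 234.608 → 235
G: 255 - (255-108)×(255-12)/255 = 255 - 35721/255 ≈ 255 - 140.082 = 114.918 → 115
B: 255 - (255-77)×(255-75)/255 = 255 - 32040/255 ≈ 255 - 125.647 = 129.353 → 129
= RGB(235, 115, 129)


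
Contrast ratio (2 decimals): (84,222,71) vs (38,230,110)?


Linearize each sRGB channel c=v/255: c/12.92 if c ≤ 0.04045 else ((c+0.055)/1.055)^2.4
L = 0.2126×R_lin + 0.7152×G_lin + 0.0722×B_lin
Color 1 (84,222,71):
  R=84: 84/255≈0.3294 > 0.04045 → ((0.3294+0.055)/1.055)^2.4 ≈ 0.08866
  G=222: 222/255≈0.8706 > 0.04045 → ((0.8706+0.055)/1.055)^2.4 ≈ 0.73046
  B=71: 71/255≈0.2784 > 0.04045 → ((0.2784+0.055)/1.055)^2.4 ≈ 0.06301
  L1 = 0.2126×0.08866 + 0.7152×0.73046 + 0.0722×0.06301 ≈ 0.54582
Color 2 (38,230,110):
  R=38: 38/255≈0.1490 > 0.04045 → ((0.1490+0.055)/1.055)^2.4 ≈ 0.01938
  G=230: 230/255≈0.9020 > 0.04045 → ((0.9020+0.055)/1.055)^2.4 ≈ 0.79130
  B=110: 110/255≈0.4314 > 0.04045 → ((0.4314+0.055)/1.055)^2.4 ≈ 0.15593
  L2 = 0.2126×0.01938 + 0.7152×0.79130 + 0.0722×0.15593 ≈ 0.58131
Lighter = 0.58131, Darker = 0.54582
Ratio = (L_lighter + 0.05) / (L_darker + 0.05)
Ratio = (0.58131 + 0.05) / (0.54582 + 0.05) = 0.63131 / 0.59582 ≈ 1.0596
Ratio ≈ 1.06:1


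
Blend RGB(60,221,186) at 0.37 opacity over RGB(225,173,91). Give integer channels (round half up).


C = α×F + (1-α)×B, with 1-α = 0.63
R: 0.37×60 + 0.63×225 = 22.20 + 141.75 = 163.95 → 164
G: 0.37×221 + 0.63×173 = 81.77 + 108.99 = 190.76 → 191
B: 0.37×186 + 0.63×91 = 68.82 + 57.33 = 126.15 → 126
= RGB(164, 191, 126)


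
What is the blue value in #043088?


Color: #043088
R = 04 = 4
G = 30 = 48
B = 88 = 136
Blue = 136


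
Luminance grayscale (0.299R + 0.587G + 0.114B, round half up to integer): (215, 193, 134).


Gray = 0.299×R + 0.587×G + 0.114×B
Gray = 0.299×215 + 0.587×193 + 0.114×134
Gray = 64.285 + 113.291 + 15.276
Gray = 192.852 → round half up → 193
Gray = 193


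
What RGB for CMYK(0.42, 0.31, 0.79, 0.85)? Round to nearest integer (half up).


R = 255 × (1-C) × (1-K) = 255 × 0.58 × 0.15 = 22.185 → 22
G = 255 × (1-M) × (1-K) = 255 × 0.69 × 0.15 = 26.3925 → 26
B = 255 × (1-Y) × (1-K) = 255 × 0.21 × 0.15 = 8.0325 → 8
= RGB(22, 26, 8)


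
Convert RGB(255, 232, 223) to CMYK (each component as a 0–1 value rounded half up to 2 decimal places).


R'=255/255≈1.0000, G'=232/255≈0.9098, B'=223/255≈0.8745
K = 1 - max(R',G',B') = 1 - 255/255 = 0/255 = 0 → 0.00
(1-R'-K)/(1-K) simplifies to (max-R)/max with max = 255:
C = (255-255)/255 = 0/255 = 0 → 0.00
M = (255-232)/255 = 23/255 = 0.09019… → 0.09
Y = (255-223)/255 = 32/255 = 0.12549… → 0.13
= CMYK(0.00, 0.09, 0.13, 0.00)


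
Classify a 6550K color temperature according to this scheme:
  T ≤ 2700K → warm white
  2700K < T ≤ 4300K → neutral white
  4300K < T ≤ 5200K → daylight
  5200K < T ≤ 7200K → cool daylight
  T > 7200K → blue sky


Temperature: 6550K
5200K < 6550K ≤ 7200K → cool daylight
Classification: cool daylight


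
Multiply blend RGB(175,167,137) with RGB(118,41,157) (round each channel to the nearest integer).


Multiply: C = A×B/255, rounded to nearest integer
R: 175×118/255 = 20650/255 ≈ 80.980 → 81
G: 167×41/255 = 6847/255 ≈ 26.851 → 27
B: 137×157/255 = 21509/255 ≈ 84.349 → 84
= RGB(81, 27, 84)


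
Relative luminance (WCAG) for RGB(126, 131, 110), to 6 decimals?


Linearize each channel (sRGB transfer function): c = v/255; c_lin = c/12.92 if c ≤ 0.04045, else ((c+0.055)/1.055)^2.4
  R: 126/255 ≈ 0.494118 > 0.04045 → ((0.494118+0.055)/1.055)^2.4 ≈ 0.208637
  G: 131/255 ≈ 0.513725 > 0.04045 → ((0.513725+0.055)/1.055)^2.4 ≈ 0.226966
  B: 110/255 ≈ 0.431373 > 0.04045 → ((0.431373+0.055)/1.055)^2.4 ≈ 0.155926
R_lin = 0.208637, G_lin = 0.226966, B_lin = 0.155926
L = 0.2126×R + 0.7152×G + 0.0722×B
L = 0.2126×0.208637 + 0.7152×0.226966 + 0.0722×0.155926
L ≈ 0.217940


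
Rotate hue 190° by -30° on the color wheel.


New hue = (H + rotation) mod 360
New hue = (190 -30) mod 360
= 160 mod 360
= 160°


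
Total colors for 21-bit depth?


Colors = 2^bits = 2^21
= 2,097,152 colors


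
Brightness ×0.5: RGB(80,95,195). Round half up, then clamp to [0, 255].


Multiply each channel by 0.5, round half up, clamp to [0, 255]
R: 80×0.5 = 40
G: 95×0.5 = 47.5 → round → 48
B: 195×0.5 = 97.5 → round → 98
= RGB(40, 48, 98)


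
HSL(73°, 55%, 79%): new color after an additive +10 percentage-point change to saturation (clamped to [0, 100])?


Original S = 55%
Adjustment = +10 percentage points
New S = 55 + (10) = 65
Clamp to [0, 100] → 65
= HSL(73°, 65%, 79%)


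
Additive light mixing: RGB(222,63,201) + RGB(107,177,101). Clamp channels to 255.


Additive: each channel = min(255, C₁+C₂)
R: 222+107 = 329 → 255
G: 63+177 = 240 → 240
B: 201+101 = 302 → 255
= RGB(255, 240, 255)


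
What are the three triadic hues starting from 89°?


Triadic: equally spaced at 120° intervals
H1 = 89°
H2 = (89 + 120) mod 360 = 209°
H3 = (89 + 240) mod 360 = 329°
Triadic = 89°, 209°, 329°


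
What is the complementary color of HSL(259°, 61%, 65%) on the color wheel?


Complement = opposite side of color wheel = hue + 180°
H' = (259 + 180) mod 360 = 79°
S and L unchanged.
= HSL(79°, 61%, 65%)


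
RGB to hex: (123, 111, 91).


R = 123 → 7B (hex)
G = 111 → 6F (hex)
B = 91 → 5B (hex)
Hex = #7B6F5B


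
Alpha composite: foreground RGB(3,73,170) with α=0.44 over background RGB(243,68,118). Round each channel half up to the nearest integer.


C = α×F + (1-α)×B, with 1-α = 0.56
R: 0.44×3 + 0.56×243 = 1.32 + 136.08 = 137.40 → 137
G: 0.44×73 + 0.56×68 = 32.12 + 38.08 = 70.20 → 70
B: 0.44×170 + 0.56×118 = 74.80 + 66.08 = 140.88 → 141
= RGB(137, 70, 141)


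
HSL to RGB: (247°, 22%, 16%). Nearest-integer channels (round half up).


H=247°, S=0.22, L=0.16
C = (1-|2L-1|)×S = (1-|-0.68|)×0.22 = 0.0704
H' = H/60 = 247/60 ≈ 4.1167; X = C×(1-|H' mod 2 - 1|) ≈ 0.0082
m = L - C/2 = 0.16 - 0.0352 = 0.1248
Sector ⌊H'⌋ = 4 → (R',G',B') = (≈0.0082, 0.0, 0.0704)
RGB = ((R'+m)×255, (G'+m)×255, (B'+m)×255) = (33.9184, 31.824, 49.776)
Round half up → RGB(34, 32, 50)


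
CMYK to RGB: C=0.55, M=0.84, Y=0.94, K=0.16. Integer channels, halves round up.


R = 255 × (1-C) × (1-K) = 255 × 0.45 × 0.84 = 96.39 → 96
G = 255 × (1-M) × (1-K) = 255 × 0.16 × 0.84 = 34.272 → 34
B = 255 × (1-Y) × (1-K) = 255 × 0.06 × 0.84 = 12.852 → 13
= RGB(96, 34, 13)


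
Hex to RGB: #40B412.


40 → 64 (R)
B4 → 180 (G)
12 → 18 (B)
= RGB(64, 180, 18)


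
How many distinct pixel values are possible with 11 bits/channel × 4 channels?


Total bits = 11 bits/channel × 4 channels = 44 bits
Distinct pixel values = 2^44
= 17,592,186,044,416 pixel values


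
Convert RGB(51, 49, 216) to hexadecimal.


R = 51 → 33 (hex)
G = 49 → 31 (hex)
B = 216 → D8 (hex)
Hex = #3331D8


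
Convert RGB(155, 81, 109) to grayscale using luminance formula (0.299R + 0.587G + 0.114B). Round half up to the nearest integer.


Gray = 0.299×R + 0.587×G + 0.114×B
Gray = 0.299×155 + 0.587×81 + 0.114×109
Gray = 46.345 + 47.547 + 12.426
Gray = 106.318 → round half up → 106
Gray = 106


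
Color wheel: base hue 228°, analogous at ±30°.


Base hue: 228°
Left analog: (228 - 30) mod 360 = 198°
Right analog: (228 + 30) mod 360 = 258°
Analogous hues = 198° and 258°


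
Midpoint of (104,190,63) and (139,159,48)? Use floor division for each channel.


Midpoint: each channel = ⌊(C₁+C₂)/2⌋
R: ⌊(104+139)/2⌋ = 121
G: ⌊(190+159)/2⌋ = 174
B: ⌊(63+48)/2⌋ = 55
= RGB(121, 174, 55)


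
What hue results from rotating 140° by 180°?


New hue = (H + rotation) mod 360
New hue = (140 + 180) mod 360
= 320 mod 360
= 320°


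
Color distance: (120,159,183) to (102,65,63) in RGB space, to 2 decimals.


d = √[(R₁-R₂)² + (G₁-G₂)² + (B₁-B₂)²]
d = √[(120-102)² + (159-65)² + (183-63)²]
d = √[324 + 8836 + 14400]
d = √23560
d ≈ 153.49


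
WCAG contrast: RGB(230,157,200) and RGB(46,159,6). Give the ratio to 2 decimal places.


Linearize each sRGB channel c=v/255: c/12.92 if c ≤ 0.04045 else ((c+0.055)/1.055)^2.4
L = 0.2126×R_lin + 0.7152×G_lin + 0.0722×B_lin
Color 1 (230,157,200):
  R=230: 230/255≈0.9020 > 0.04045 → ((0.9020+0.055)/1.055)^2.4 ≈ 0.79130
  G=157: 157/255≈0.6157 > 0.04045 → ((0.6157+0.055)/1.055)^2.4 ≈ 0.33716
  B=200: 200/255≈0.7843 > 0.04045 → ((0.7843+0.055)/1.055)^2.4 ≈ 0.57758
  L1 = 0.2126×0.79130 + 0.7152×0.33716 + 0.0722×0.57758 ≈ 0.45107
Color 2 (46,159,6):
  R=46: 46/255≈0.1804 > 0.04045 → ((0.1804+0.055)/1.055)^2.4 ≈ 0.02732
  G=159: 159/255≈0.6235 > 0.04045 → ((0.6235+0.055)/1.055)^2.4 ≈ 0.34670
  B=6: 6/255≈0.0235 ≤ 0.04045 → 0.0235/12.92 ≈ 0.00182
  L2 = 0.2126×0.02732 + 0.7152×0.34670 + 0.0722×0.00182 ≈ 0.25390
Lighter = 0.45107, Darker = 0.25390
Ratio = (L_lighter + 0.05) / (L_darker + 0.05)
Ratio = (0.45107 + 0.05) / (0.25390 + 0.05) = 0.50107 / 0.30390 ≈ 1.6488
Ratio ≈ 1.65:1


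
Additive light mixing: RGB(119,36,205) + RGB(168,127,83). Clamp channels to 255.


Additive: each channel = min(255, C₁+C₂)
R: 119+168 = 287 → 255
G: 36+127 = 163 → 163
B: 205+83 = 288 → 255
= RGB(255, 163, 255)


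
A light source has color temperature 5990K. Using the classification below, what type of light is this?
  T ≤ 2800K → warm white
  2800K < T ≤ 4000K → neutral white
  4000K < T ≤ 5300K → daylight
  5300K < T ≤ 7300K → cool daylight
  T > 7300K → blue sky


Temperature: 5990K
5300K < 5990K ≤ 7300K → cool daylight
Classification: cool daylight


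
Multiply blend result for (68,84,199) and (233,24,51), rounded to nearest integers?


Multiply: C = A×B/255, rounded to nearest integer
R: 68×233/255 = 15844/255 ≈ 62.133 → 62
G: 84×24/255 = 2016/255 ≈ 7.906 → 8
B: 199×51/255 = 10149/255 ≈ 39.800 → 40
= RGB(62, 8, 40)


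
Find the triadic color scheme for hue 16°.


Triadic: equally spaced at 120° intervals
H1 = 16°
H2 = (16 + 120) mod 360 = 136°
H3 = (16 + 240) mod 360 = 256°
Triadic = 16°, 136°, 256°


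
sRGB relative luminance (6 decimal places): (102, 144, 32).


Linearize each channel (sRGB transfer function): c = v/255; c_lin = c/12.92 if c ≤ 0.04045, else ((c+0.055)/1.055)^2.4
  R: 102/255 ≈ 0.400000 > 0.04045 → ((0.400000+0.055)/1.055)^2.4 ≈ 0.132868
  G: 144/255 ≈ 0.564706 > 0.04045 → ((0.564706+0.055)/1.055)^2.4 ≈ 0.278894
  B: 32/255 ≈ 0.125490 > 0.04045 → ((0.125490+0.055)/1.055)^2.4 ≈ 0.014444
R_lin = 0.132868, G_lin = 0.278894, B_lin = 0.014444
L = 0.2126×R + 0.7152×G + 0.0722×B
L = 0.2126×0.132868 + 0.7152×0.278894 + 0.0722×0.014444
L ≈ 0.228756


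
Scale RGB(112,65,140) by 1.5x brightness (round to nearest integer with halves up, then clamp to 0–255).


Multiply each channel by 1.5, round half up, clamp to [0, 255]
R: 112×1.5 = 168
G: 65×1.5 = 97.5 → round → 98
B: 140×1.5 = 210
= RGB(168, 98, 210)


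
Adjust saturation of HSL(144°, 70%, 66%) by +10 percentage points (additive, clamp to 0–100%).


Original S = 70%
Adjustment = +10 percentage points
New S = 70 + (10) = 80
Clamp to [0, 100] → 80
= HSL(144°, 80%, 66%)


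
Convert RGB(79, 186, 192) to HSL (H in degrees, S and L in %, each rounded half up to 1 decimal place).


Normalize: R'=79/255≈0.3098, G'=186/255≈0.7294, B'=192/255≈0.7529
Max=192/255, Min=79/255, Δ=Max-Min=113/255
L = (Max+Min)/2 = (192+79)/510 = 271/510 = 0.53137… → L = 53.1%
L > 0.5 → S = Δ/(2-Max-Min) = 113/(510-192-79) = 113/239 = 0.47280… → S = 47.3%
(the 1/255 factors cancel in S and H, so raw channel differences can be used)
Max is B' → H = 60 × ((R-G)/Δ + 4) = 60 × ((79-186)/113 + 4)
  -107/113 + 4 = -0.9469… + 4 = 3.0530…
  H = 60 × 3.0530… = 183.185…° → H = 183.2°
= HSL(183.2°, 47.3%, 53.1%)


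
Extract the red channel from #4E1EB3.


Color: #4E1EB3
R = 4E = 78
G = 1E = 30
B = B3 = 179
Red = 78


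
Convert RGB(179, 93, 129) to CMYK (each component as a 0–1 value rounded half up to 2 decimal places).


R'=179/255≈0.7020, G'=93/255≈0.3647, B'=129/255≈0.5059
K = 1 - max(R',G',B') = 1 - 179/255 = 76/255 = 0.29803… → 0.30
(1-R'-K)/(1-K) simplifies to (max-R)/max with max = 179:
C = (179-179)/179 = 0/179 = 0 → 0.00
M = (179-93)/179 = 86/179 = 0.48044… → 0.48
Y = (179-129)/179 = 50/179 = 0.27932… → 0.28
= CMYK(0.00, 0.48, 0.28, 0.30)


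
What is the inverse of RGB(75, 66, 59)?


Invert: (255-R, 255-G, 255-B)
R: 255-75 = 180
G: 255-66 = 189
B: 255-59 = 196
= RGB(180, 189, 196)


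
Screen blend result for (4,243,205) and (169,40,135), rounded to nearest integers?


Screen: C = 255 - (255-A)×(255-B)/255, rounded to nearest integer
R: 255 - (255-4)×(255-169)/255 = 255 - 21586/255 ≈ 255 - 84.651 = 170.349 → 170
G: 255 - (255-243)×(255-40)/255 = 255 - 2580/255 ≈ 255 - 10.118 = 244.882 → 245
B: 255 - (255-205)×(255-135)/255 = 255 - 6000/255 ≈ 255 - 23.529 = 231.471 → 231
= RGB(170, 245, 231)


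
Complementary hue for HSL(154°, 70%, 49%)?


Complement = opposite side of color wheel = hue + 180°
H' = (154 + 180) mod 360 = 334°
S and L unchanged.
= HSL(334°, 70%, 49%)


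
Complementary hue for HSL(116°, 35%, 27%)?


Complement = opposite side of color wheel = hue + 180°
H' = (116 + 180) mod 360 = 296°
S and L unchanged.
= HSL(296°, 35%, 27%)


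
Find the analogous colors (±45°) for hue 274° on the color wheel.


Base hue: 274°
Left analog: (274 - 45) mod 360 = 229°
Right analog: (274 + 45) mod 360 = 319°
Analogous hues = 229° and 319°


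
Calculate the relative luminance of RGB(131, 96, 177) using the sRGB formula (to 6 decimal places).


Linearize each channel (sRGB transfer function): c = v/255; c_lin = c/12.92 if c ≤ 0.04045, else ((c+0.055)/1.055)^2.4
  R: 131/255 ≈ 0.513725 > 0.04045 → ((0.513725+0.055)/1.055)^2.4 ≈ 0.226966
  G: 96/255 ≈ 0.376471 > 0.04045 → ((0.376471+0.055)/1.055)^2.4 ≈ 0.116971
  B: 177/255 ≈ 0.694118 > 0.04045 → ((0.694118+0.055)/1.055)^2.4 ≈ 0.439657
R_lin = 0.226966, G_lin = 0.116971, B_lin = 0.439657
L = 0.2126×R + 0.7152×G + 0.0722×B
L = 0.2126×0.226966 + 0.7152×0.116971 + 0.0722×0.439657
L ≈ 0.163654


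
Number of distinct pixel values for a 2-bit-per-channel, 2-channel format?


Total bits = 2 bits/channel × 2 channels = 4 bits
Distinct pixel values = 2^4
= 16 pixel values


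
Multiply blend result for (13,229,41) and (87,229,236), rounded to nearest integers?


Multiply: C = A×B/255, rounded to nearest integer
R: 13×87/255 = 1131/255 ≈ 4.435 → 4
G: 229×229/255 = 52441/255 ≈ 205.651 → 206
B: 41×236/255 = 9676/255 ≈ 37.945 → 38
= RGB(4, 206, 38)


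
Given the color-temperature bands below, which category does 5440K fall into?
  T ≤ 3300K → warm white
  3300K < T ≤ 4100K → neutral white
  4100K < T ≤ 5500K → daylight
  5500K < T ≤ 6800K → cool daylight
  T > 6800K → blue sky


Temperature: 5440K
4100K < 5440K ≤ 5500K → daylight
Classification: daylight


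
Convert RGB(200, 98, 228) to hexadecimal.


R = 200 → C8 (hex)
G = 98 → 62 (hex)
B = 228 → E4 (hex)
Hex = #C862E4


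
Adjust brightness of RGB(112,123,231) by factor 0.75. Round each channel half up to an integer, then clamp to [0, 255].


Multiply each channel by 0.75, round half up, clamp to [0, 255]
R: 112×0.75 = 84
G: 123×0.75 = 92.25 → round → 92
B: 231×0.75 = 173.25 → round → 173
= RGB(84, 92, 173)


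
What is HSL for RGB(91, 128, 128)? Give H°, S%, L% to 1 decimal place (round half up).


Normalize: R'=91/255≈0.3569, G'=128/255≈0.5020, B'=128/255≈0.5020
Max=128/255, Min=91/255, Δ=Max-Min=37/255
L = (Max+Min)/2 = (128+91)/510 = 219/510 = 0.42941… → L = 42.9%
L ≤ 0.5 → S = Δ/(Max+Min) = 37/(128+91) = 37/219 = 0.16894… → S = 16.9%
(the 1/255 factors cancel in S and H, so raw channel differences can be used)
Max is G' → H = 60 × ((B-R)/Δ + 2) = 60 × ((128-91)/37 + 2)
  37/37 + 2 = 1 + 2 = 3
  H = 60 × 3 = 180° → H = 180.0°
= HSL(180.0°, 16.9%, 42.9%)


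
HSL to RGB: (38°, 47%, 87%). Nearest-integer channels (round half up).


H=38°, S=0.47, L=0.87
C = (1-|2L-1|)×S = (1-|0.74|)×0.47 = 0.1222
H' = H/60 = 38/60 ≈ 0.6333; X = C×(1-|H' mod 2 - 1|) ≈ 0.0774
m = L - C/2 = 0.87 - 0.0611 = 0.8089
Sector ⌊H'⌋ = 0 → (R',G',B') = (0.1222, ≈0.0774, 0.0)
RGB = ((R'+m)×255, (G'+m)×255, (B'+m)×255) = (237.4305, 226.0048, 206.2695)
Round half up → RGB(237, 226, 206)


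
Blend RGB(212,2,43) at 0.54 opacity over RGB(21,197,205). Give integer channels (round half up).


C = α×F + (1-α)×B, with 1-α = 0.46
R: 0.54×212 + 0.46×21 = 114.48 + 9.66 = 124.14 → 124
G: 0.54×2 + 0.46×197 = 1.08 + 90.62 = 91.70 → 92
B: 0.54×43 + 0.46×205 = 23.22 + 94.30 = 117.52 → 118
= RGB(124, 92, 118)


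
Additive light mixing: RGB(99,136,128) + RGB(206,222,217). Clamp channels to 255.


Additive: each channel = min(255, C₁+C₂)
R: 99+206 = 305 → 255
G: 136+222 = 358 → 255
B: 128+217 = 345 → 255
= RGB(255, 255, 255)


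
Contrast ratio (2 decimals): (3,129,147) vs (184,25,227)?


Linearize each sRGB channel c=v/255: c/12.92 if c ≤ 0.04045 else ((c+0.055)/1.055)^2.4
L = 0.2126×R_lin + 0.7152×G_lin + 0.0722×B_lin
Color 1 (3,129,147):
  R=3: 3/255≈0.0118 ≤ 0.04045 → 0.0118/12.92 ≈ 0.00091
  G=129: 129/255≈0.5059 > 0.04045 → ((0.5059+0.055)/1.055)^2.4 ≈ 0.21953
  B=147: 147/255≈0.5765 > 0.04045 → ((0.5765+0.055)/1.055)^2.4 ≈ 0.29177
  L1 = 0.2126×0.00091 + 0.7152×0.21953 + 0.0722×0.29177 ≈ 0.17826
Color 2 (184,25,227):
  R=184: 184/255≈0.7216 > 0.04045 → ((0.7216+0.055)/1.055)^2.4 ≈ 0.47932
  G=25: 25/255≈0.0980 > 0.04045 → ((0.0980+0.055)/1.055)^2.4 ≈ 0.00972
  B=227: 227/255≈0.8902 > 0.04045 → ((0.8902+0.055)/1.055)^2.4 ≈ 0.76815
  L2 = 0.2126×0.47932 + 0.7152×0.00972 + 0.0722×0.76815 ≈ 0.16432
Lighter = 0.17826, Darker = 0.16432
Ratio = (L_lighter + 0.05) / (L_darker + 0.05)
Ratio = (0.17826 + 0.05) / (0.16432 + 0.05) = 0.22826 / 0.21432 ≈ 1.0651
Ratio ≈ 1.07:1


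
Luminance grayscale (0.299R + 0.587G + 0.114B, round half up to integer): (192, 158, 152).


Gray = 0.299×R + 0.587×G + 0.114×B
Gray = 0.299×192 + 0.587×158 + 0.114×152
Gray = 57.408 + 92.746 + 17.328
Gray = 167.482 → round half up → 167
Gray = 167


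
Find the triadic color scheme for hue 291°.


Triadic: equally spaced at 120° intervals
H1 = 291°
H2 = (291 + 120) mod 360 = 51°
H3 = (291 + 240) mod 360 = 171°
Triadic = 291°, 51°, 171°


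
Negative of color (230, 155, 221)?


Invert: (255-R, 255-G, 255-B)
R: 255-230 = 25
G: 255-155 = 100
B: 255-221 = 34
= RGB(25, 100, 34)


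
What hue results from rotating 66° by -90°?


New hue = (H + rotation) mod 360
New hue = (66 -90) mod 360
= -24 mod 360
= 336°


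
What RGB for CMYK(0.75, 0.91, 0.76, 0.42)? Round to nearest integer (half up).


R = 255 × (1-C) × (1-K) = 255 × 0.25 × 0.58 = 36.975 → 37
G = 255 × (1-M) × (1-K) = 255 × 0.09 × 0.58 = 13.311 → 13
B = 255 × (1-Y) × (1-K) = 255 × 0.24 × 0.58 = 35.496 → 35
= RGB(37, 13, 35)


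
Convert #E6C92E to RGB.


E6 → 230 (R)
C9 → 201 (G)
2E → 46 (B)
= RGB(230, 201, 46)


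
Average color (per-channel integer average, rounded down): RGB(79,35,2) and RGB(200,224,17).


Midpoint: each channel = ⌊(C₁+C₂)/2⌋
R: ⌊(79+200)/2⌋ = 139
G: ⌊(35+224)/2⌋ = 129
B: ⌊(2+17)/2⌋ = 9
= RGB(139, 129, 9)


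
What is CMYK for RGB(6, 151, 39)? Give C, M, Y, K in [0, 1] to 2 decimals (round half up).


R'=6/255≈0.0235, G'=151/255≈0.5922, B'=39/255≈0.1529
K = 1 - max(R',G',B') = 1 - 151/255 = 104/255 = 0.40784… → 0.41
(1-R'-K)/(1-K) simplifies to (max-R)/max with max = 151:
C = (151-6)/151 = 145/151 = 0.96026… → 0.96
M = (151-151)/151 = 0/151 = 0 → 0.00
Y = (151-39)/151 = 112/151 = 0.74172… → 0.74
= CMYK(0.96, 0.00, 0.74, 0.41)


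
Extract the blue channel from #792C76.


Color: #792C76
R = 79 = 121
G = 2C = 44
B = 76 = 118
Blue = 118


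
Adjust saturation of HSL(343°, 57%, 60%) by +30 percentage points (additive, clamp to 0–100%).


Original S = 57%
Adjustment = +30 percentage points
New S = 57 + (30) = 87
Clamp to [0, 100] → 87
= HSL(343°, 87%, 60%)


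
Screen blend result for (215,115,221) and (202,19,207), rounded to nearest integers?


Screen: C = 255 - (255-A)×(255-B)/255, rounded to nearest integer
R: 255 - (255-215)×(255-202)/255 = 255 - 2120/255 ≈ 255 - 8.314 = 246.686 → 247
G: 255 - (255-115)×(255-19)/255 = 255 - 33040/255 ≈ 255 - 129.569 = 125.431 → 125
B: 255 - (255-221)×(255-207)/255 = 255 - 1632/255 ≈ 255 - 6.400 = 248.600 → 249
= RGB(247, 125, 249)


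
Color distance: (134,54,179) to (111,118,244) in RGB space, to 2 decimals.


d = √[(R₁-R₂)² + (G₁-G₂)² + (B₁-B₂)²]
d = √[(134-111)² + (54-118)² + (179-244)²]
d = √[529 + 4096 + 4225]
d = √8850
d ≈ 94.07


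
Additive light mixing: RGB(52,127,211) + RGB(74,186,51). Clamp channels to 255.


Additive: each channel = min(255, C₁+C₂)
R: 52+74 = 126 → 126
G: 127+186 = 313 → 255
B: 211+51 = 262 → 255
= RGB(126, 255, 255)


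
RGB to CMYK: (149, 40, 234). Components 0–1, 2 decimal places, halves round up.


R'=149/255≈0.5843, G'=40/255≈0.1569, B'=234/255≈0.9176
K = 1 - max(R',G',B') = 1 - 234/255 = 21/255 = 0.08235… → 0.08
(1-R'-K)/(1-K) simplifies to (max-R)/max with max = 234:
C = (234-149)/234 = 85/234 = 0.36324… → 0.36
M = (234-40)/234 = 194/234 = 0.82905… → 0.83
Y = (234-234)/234 = 0/234 = 0 → 0.00
= CMYK(0.36, 0.83, 0.00, 0.08)


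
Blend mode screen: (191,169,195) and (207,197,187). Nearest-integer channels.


Screen: C = 255 - (255-A)×(255-B)/255, rounded to nearest integer
R: 255 - (255-191)×(255-207)/255 = 255 - 3072/255 ≈ 255 - 12.047 = 242.953 → 243
G: 255 - (255-169)×(255-197)/255 = 255 - 4988/255 ≈ 255 - 19.561 = 235.439 → 235
B: 255 - (255-195)×(255-187)/255 = 255 - 4080/255 ≈ 255 - 16.000 = 239.000 → 239
= RGB(243, 235, 239)


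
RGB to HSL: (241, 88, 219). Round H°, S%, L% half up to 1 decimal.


Normalize: R'=241/255≈0.9451, G'=88/255≈0.3451, B'=219/255≈0.8588
Max=241/255, Min=88/255, Δ=Max-Min=153/255
L = (Max+Min)/2 = (241+88)/510 = 329/510 = 0.64509… → L = 64.5%
L > 0.5 → S = Δ/(2-Max-Min) = 153/(510-241-88) = 153/181 = 0.84530… → S = 84.5%
(the 1/255 factors cancel in S and H, so raw channel differences can be used)
Max is R' → H = 60 × (((G-B)/Δ) mod 6) = 60 × (((88-219)/153) mod 6)
  (-131)/153 = -0.8562…; negative, so add 6 → 5.1437…
  H = 60 × 5.1437… = 308.627…° → H = 308.6°
= HSL(308.6°, 84.5%, 64.5%)


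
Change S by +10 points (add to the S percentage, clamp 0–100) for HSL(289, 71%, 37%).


Original S = 71%
Adjustment = +10 percentage points
New S = 71 + (10) = 81
Clamp to [0, 100] → 81
= HSL(289°, 81%, 37%)


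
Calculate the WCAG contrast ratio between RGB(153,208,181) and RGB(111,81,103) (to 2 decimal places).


Linearize each sRGB channel c=v/255: c/12.92 if c ≤ 0.04045 else ((c+0.055)/1.055)^2.4
L = 0.2126×R_lin + 0.7152×G_lin + 0.0722×B_lin
Color 1 (153,208,181):
  R=153: 153/255≈0.6000 > 0.04045 → ((0.6000+0.055)/1.055)^2.4 ≈ 0.31855
  G=208: 208/255≈0.8157 > 0.04045 → ((0.8157+0.055)/1.055)^2.4 ≈ 0.63076
  B=181: 181/255≈0.7098 > 0.04045 → ((0.7098+0.055)/1.055)^2.4 ≈ 0.46208
  L1 = 0.2126×0.31855 + 0.7152×0.63076 + 0.0722×0.46208 ≈ 0.55220
Color 2 (111,81,103):
  R=111: 111/255≈0.4353 > 0.04045 → ((0.4353+0.055)/1.055)^2.4 ≈ 0.15896
  G=81: 81/255≈0.3176 > 0.04045 → ((0.3176+0.055)/1.055)^2.4 ≈ 0.08228
  B=103: 103/255≈0.4039 > 0.04045 → ((0.4039+0.055)/1.055)^2.4 ≈ 0.13563
  L2 = 0.2126×0.15896 + 0.7152×0.08228 + 0.0722×0.13563 ≈ 0.10244
Lighter = 0.55220, Darker = 0.10244
Ratio = (L_lighter + 0.05) / (L_darker + 0.05)
Ratio = (0.55220 + 0.05) / (0.10244 + 0.05) = 0.60220 / 0.15244 ≈ 3.9505
Ratio ≈ 3.95:1


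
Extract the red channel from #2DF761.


Color: #2DF761
R = 2D = 45
G = F7 = 247
B = 61 = 97
Red = 45


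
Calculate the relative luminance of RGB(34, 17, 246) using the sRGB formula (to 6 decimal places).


Linearize each channel (sRGB transfer function): c = v/255; c_lin = c/12.92 if c ≤ 0.04045, else ((c+0.055)/1.055)^2.4
  R: 34/255 ≈ 0.133333 > 0.04045 → ((0.133333+0.055)/1.055)^2.4 ≈ 0.015996
  G: 17/255 ≈ 0.066667 > 0.04045 → ((0.066667+0.055)/1.055)^2.4 ≈ 0.005605
  B: 246/255 ≈ 0.964706 > 0.04045 → ((0.964706+0.055)/1.055)^2.4 ≈ 0.921582
R_lin = 0.015996, G_lin = 0.005605, B_lin = 0.921582
L = 0.2126×R + 0.7152×G + 0.0722×B
L = 0.2126×0.015996 + 0.7152×0.005605 + 0.0722×0.921582
L ≈ 0.073948


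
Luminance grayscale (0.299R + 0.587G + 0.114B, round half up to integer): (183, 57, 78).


Gray = 0.299×R + 0.587×G + 0.114×B
Gray = 0.299×183 + 0.587×57 + 0.114×78
Gray = 54.717 + 33.459 + 8.892
Gray = 97.068 → round half up → 97
Gray = 97


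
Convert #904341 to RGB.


90 → 144 (R)
43 → 67 (G)
41 → 65 (B)
= RGB(144, 67, 65)


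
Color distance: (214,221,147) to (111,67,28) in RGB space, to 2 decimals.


d = √[(R₁-R₂)² + (G₁-G₂)² + (B₁-B₂)²]
d = √[(214-111)² + (221-67)² + (147-28)²]
d = √[10609 + 23716 + 14161]
d = √48486
d ≈ 220.20


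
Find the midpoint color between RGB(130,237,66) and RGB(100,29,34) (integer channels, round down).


Midpoint: each channel = ⌊(C₁+C₂)/2⌋
R: ⌊(130+100)/2⌋ = 115
G: ⌊(237+29)/2⌋ = 133
B: ⌊(66+34)/2⌋ = 50
= RGB(115, 133, 50)


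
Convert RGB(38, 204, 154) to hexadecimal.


R = 38 → 26 (hex)
G = 204 → CC (hex)
B = 154 → 9A (hex)
Hex = #26CC9A


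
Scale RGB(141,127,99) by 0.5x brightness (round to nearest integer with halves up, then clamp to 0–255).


Multiply each channel by 0.5, round half up, clamp to [0, 255]
R: 141×0.5 = 70.5 → round → 71
G: 127×0.5 = 63.5 → round → 64
B: 99×0.5 = 49.5 → round → 50
= RGB(71, 64, 50)


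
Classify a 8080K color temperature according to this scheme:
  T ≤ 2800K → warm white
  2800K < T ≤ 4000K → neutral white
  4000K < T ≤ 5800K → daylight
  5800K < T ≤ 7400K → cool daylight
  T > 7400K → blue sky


Temperature: 8080K
8080K > 7400K → blue sky
Classification: blue sky


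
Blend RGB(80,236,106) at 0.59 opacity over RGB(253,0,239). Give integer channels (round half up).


C = α×F + (1-α)×B, with 1-α = 0.41
R: 0.59×80 + 0.41×253 = 47.20 + 103.73 = 150.93 → 151
G: 0.59×236 + 0.41×0 = 139.24 + 0.00 = 139.24 → 139
B: 0.59×106 + 0.41×239 = 62.54 + 97.99 = 160.53 → 161
= RGB(151, 139, 161)


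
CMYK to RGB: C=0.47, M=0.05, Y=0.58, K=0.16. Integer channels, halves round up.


R = 255 × (1-C) × (1-K) = 255 × 0.53 × 0.84 = 113.526 → 114
G = 255 × (1-M) × (1-K) = 255 × 0.95 × 0.84 = 203.49 → 203
B = 255 × (1-Y) × (1-K) = 255 × 0.42 × 0.84 = 89.964 → 90
= RGB(114, 203, 90)


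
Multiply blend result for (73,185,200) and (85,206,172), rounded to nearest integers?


Multiply: C = A×B/255, rounded to nearest integer
R: 73×85/255 = 6205/255 ≈ 24.333 → 24
G: 185×206/255 = 38110/255 ≈ 149.451 → 149
B: 200×172/255 = 34400/255 ≈ 134.902 → 135
= RGB(24, 149, 135)


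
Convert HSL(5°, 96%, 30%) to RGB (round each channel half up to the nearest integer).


H=5°, S=0.96, L=0.30
C = (1-|2L-1|)×S = (1-|-0.40|)×0.96 = 0.576
H' = H/60 = 5/60 ≈ 0.0833; X = C×(1-|H' mod 2 - 1|) = 0.048
m = L - C/2 = 0.30 - 0.288 = 0.012
Sector ⌊H'⌋ = 0 → (R',G',B') = (0.576, 0.048, 0.0)
RGB = ((R'+m)×255, (G'+m)×255, (B'+m)×255) = (149.94, 15.3, 3.06)
Round half up → RGB(150, 15, 3)


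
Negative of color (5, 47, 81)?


Invert: (255-R, 255-G, 255-B)
R: 255-5 = 250
G: 255-47 = 208
B: 255-81 = 174
= RGB(250, 208, 174)


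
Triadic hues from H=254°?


Triadic: equally spaced at 120° intervals
H1 = 254°
H2 = (254 + 120) mod 360 = 14°
H3 = (254 + 240) mod 360 = 134°
Triadic = 254°, 14°, 134°


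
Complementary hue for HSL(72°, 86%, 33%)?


Complement = opposite side of color wheel = hue + 180°
H' = (72 + 180) mod 360 = 252°
S and L unchanged.
= HSL(252°, 86%, 33%)


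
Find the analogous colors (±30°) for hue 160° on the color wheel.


Base hue: 160°
Left analog: (160 - 30) mod 360 = 130°
Right analog: (160 + 30) mod 360 = 190°
Analogous hues = 130° and 190°


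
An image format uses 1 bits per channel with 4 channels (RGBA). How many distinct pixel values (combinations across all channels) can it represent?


Total bits = 1 bits/channel × 4 channels = 4 bits
Distinct pixel values = 2^4
= 16 pixel values


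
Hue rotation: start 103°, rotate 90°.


New hue = (H + rotation) mod 360
New hue = (103 + 90) mod 360
= 193 mod 360
= 193°


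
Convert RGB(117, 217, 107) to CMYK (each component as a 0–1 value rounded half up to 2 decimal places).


R'=117/255≈0.4588, G'=217/255≈0.8510, B'=107/255≈0.4196
K = 1 - max(R',G',B') = 1 - 217/255 = 38/255 = 0.14901… → 0.15
(1-R'-K)/(1-K) simplifies to (max-R)/max with max = 217:
C = (217-117)/217 = 100/217 = 0.46082… → 0.46
M = (217-217)/217 = 0/217 = 0 → 0.00
Y = (217-107)/217 = 110/217 = 0.50691… → 0.51
= CMYK(0.46, 0.00, 0.51, 0.15)


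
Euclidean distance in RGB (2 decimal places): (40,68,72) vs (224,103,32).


d = √[(R₁-R₂)² + (G₁-G₂)² + (B₁-B₂)²]
d = √[(40-224)² + (68-103)² + (72-32)²]
d = √[33856 + 1225 + 1600]
d = √36681
d ≈ 191.52


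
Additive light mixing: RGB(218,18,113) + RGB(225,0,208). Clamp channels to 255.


Additive: each channel = min(255, C₁+C₂)
R: 218+225 = 443 → 255
G: 18+0 = 18 → 18
B: 113+208 = 321 → 255
= RGB(255, 18, 255)
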